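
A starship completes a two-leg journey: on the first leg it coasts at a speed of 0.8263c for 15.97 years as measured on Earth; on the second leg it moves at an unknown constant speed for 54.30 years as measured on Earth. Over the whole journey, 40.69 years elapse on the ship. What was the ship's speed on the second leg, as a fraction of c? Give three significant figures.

β = 0.812

Leg 1: γ = 1/√(1 − 0.8263²) = 1/√0.3172 = 1.775; τ_1 = 15.97/1.775 = 8.995 years.
Leg 2: speed unknown; τ_2 = 54.30/γ_2.
Total proper time: 8.995 + τ_2 = 40.69, so τ_2 = 40.69 − 8.995 = 31.70 years.
γ_2 = 54.30/31.70 = 1.713; β = √(1 − 1/γ²) = √0.6593.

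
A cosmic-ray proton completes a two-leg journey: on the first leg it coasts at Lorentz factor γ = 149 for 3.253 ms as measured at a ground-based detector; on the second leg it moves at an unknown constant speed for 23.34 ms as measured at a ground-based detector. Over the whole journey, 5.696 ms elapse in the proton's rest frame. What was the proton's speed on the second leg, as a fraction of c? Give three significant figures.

Leg 1: γ = 149; τ_1 = 3.253/149.0 = 0.02183 ms.
Leg 2: speed unknown; τ_2 = 23.34/γ_2.
Total proper time: 0.02183 + τ_2 = 5.696, so τ_2 = 5.696 − 0.02183 = 5.674 ms.
γ_2 = 23.34/5.674 = 4.113; β = √(1 − 1/γ²) = √0.9409.

β = 0.970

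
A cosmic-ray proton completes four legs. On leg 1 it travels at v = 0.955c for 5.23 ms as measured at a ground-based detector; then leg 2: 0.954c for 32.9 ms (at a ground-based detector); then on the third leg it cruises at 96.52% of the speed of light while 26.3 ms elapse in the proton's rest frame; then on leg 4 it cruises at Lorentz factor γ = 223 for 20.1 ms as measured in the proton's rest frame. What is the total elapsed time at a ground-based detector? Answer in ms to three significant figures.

Δt = 4620 ms

Leg 1: 5.23 ms is already measured at a ground-based detector.
Leg 2: 32.9 ms is already measured at a ground-based detector.
Leg 3: β = 0.9652; γ = 1/√(1 − 0.9652²) = 1/√0.06839 = 3.824; Δt_3 = 3.824 × 26.3 = 100.6 ms.
Leg 4: γ = 223; Δt_4 = 223.0 × 20.1 = 4482 ms.
Total: 5.230 + 32.90 + 100.6 + 4482 ms.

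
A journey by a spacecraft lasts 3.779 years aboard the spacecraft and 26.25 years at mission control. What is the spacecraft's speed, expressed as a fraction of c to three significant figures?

The proper time is measured aboard the spacecraft (both events occur at the spacecraft's location); Δt is measured at mission control. γ = Δt/τ = 26.25/3.779 = 6.946.
β = √(1 − 1/γ²) = √(1 − 0.02073) = √0.9793

β = 0.990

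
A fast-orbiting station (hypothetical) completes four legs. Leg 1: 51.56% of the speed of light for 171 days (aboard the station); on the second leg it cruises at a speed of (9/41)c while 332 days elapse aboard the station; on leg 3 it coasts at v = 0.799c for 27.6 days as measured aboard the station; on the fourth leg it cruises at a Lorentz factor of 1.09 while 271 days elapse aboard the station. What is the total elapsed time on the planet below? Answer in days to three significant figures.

Leg 1: β = 0.5156; γ = 1/√(1 − 0.5156²) = 1/√0.7342 = 1.167; Δt_1 = 1.167 × 171 = 199.6 days.
Leg 2: γ = 1/√(1 − (9/41)²) = 41/40 = 1.025; Δt_2 = 1.025 × 332 = 340.3 days.
Leg 3: γ = 1/√(1 − 0.799²) = 1/√0.3616 = 1.663; Δt_3 = 1.663 × 27.6 = 45.90 days.
Leg 4: γ = 1.09; Δt_4 = 1.090 × 271 = 295.4 days.
Total: 199.6 + 340.3 + 45.90 + 295.4 days.

Δt = 881 days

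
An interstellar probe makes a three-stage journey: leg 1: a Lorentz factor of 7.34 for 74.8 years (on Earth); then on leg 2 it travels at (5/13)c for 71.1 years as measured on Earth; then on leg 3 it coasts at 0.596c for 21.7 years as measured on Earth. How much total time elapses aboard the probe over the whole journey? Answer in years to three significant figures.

Leg 1: γ = 7.34; τ_1 = 74.8/7.340 = 10.19 years.
Leg 2: γ = 1/√(1 − (5/13)²) = 13/12 ≈ 1.083; τ_2 = 71.1/1.083 = 65.63 years.
Leg 3: γ = 1/√(1 − 0.596²) = 1/√0.6448 = 1.245; τ_3 = 21.7/1.245 = 17.42 years.
Total: 10.19 + 65.63 + 17.42 years.

τ = 93.2 years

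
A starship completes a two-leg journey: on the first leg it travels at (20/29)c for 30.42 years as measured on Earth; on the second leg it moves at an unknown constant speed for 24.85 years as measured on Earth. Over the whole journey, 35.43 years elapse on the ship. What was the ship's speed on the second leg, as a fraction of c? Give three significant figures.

Leg 1: γ = 1/√(1 − (20/29)²) = 29/21 ≈ 1.381; τ_1 = 30.42/1.381 = 22.03 years.
Leg 2: speed unknown; τ_2 = 24.85/γ_2.
Total proper time: 22.03 + τ_2 = 35.43, so τ_2 = 35.43 − 22.03 = 13.40 years.
γ_2 = 24.85/13.40 = 1.854; β = √(1 − 1/γ²) = √0.7092.

β = 0.842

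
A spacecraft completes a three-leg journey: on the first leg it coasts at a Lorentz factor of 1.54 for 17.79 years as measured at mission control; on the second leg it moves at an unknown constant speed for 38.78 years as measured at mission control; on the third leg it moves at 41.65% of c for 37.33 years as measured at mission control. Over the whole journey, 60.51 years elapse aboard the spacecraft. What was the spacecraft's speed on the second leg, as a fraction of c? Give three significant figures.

Leg 1: γ = 1.54; τ_1 = 17.79/1.540 = 11.55 years.
Leg 2: speed unknown; τ_2 = 38.78/γ_2.
Leg 3: β = 0.4165; γ = 1/√(1 − 0.4165²) = 1/√0.8265 = 1.100; τ_3 = 37.33/1.100 = 33.94 years.
Total proper time: 11.55 + τ_2 + 33.94 = 60.51, so τ_2 = 60.51 − 45.49 = 15.02 years.
γ_2 = 38.78/15.02 = 2.582; β = √(1 − 1/γ²) = √0.8500.

β = 0.922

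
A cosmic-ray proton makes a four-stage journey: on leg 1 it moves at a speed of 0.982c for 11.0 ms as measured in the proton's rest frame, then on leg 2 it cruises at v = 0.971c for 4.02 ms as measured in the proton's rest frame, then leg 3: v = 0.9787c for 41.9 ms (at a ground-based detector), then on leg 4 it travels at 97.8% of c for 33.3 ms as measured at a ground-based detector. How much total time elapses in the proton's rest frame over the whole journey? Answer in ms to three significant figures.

τ = 30.6 ms

Leg 1: 11.0 ms is already measured in the proton's rest frame.
Leg 2: 4.02 ms is already measured in the proton's rest frame.
Leg 3: γ = 1/√(1 − 0.9787²) = 1/√0.04215 = 4.871; τ_3 = 41.9/4.871 = 8.602 ms.
Leg 4: β = 0.978; γ = 1/√(1 − 0.978²) = 1/√0.04352 = 4.794; τ_4 = 33.3/4.794 = 6.947 ms.
Total: 11.00 + 4.020 + 8.602 + 6.947 ms.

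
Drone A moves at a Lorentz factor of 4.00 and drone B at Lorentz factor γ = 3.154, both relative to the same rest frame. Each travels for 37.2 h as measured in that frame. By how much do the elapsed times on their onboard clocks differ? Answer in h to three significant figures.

|τ_A − τ_B| = 2.49 h

A: γ = 4.00; τ_A = 37.2/4.000 = 9.300 h.
B: γ = 3.154; τ_B = 37.2/3.154 = 11.79 h.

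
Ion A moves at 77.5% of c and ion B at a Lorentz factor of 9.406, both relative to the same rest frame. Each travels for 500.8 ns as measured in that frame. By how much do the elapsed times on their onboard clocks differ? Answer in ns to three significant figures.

A: β = 0.775; γ = 1/√(1 − 0.775²) = 1/√0.3994 = 1.582; τ_A = 500.8/1.582 = 316.5 ns.
B: γ = 9.406; τ_B = 500.8/9.406 = 53.24 ns.

|τ_A − τ_B| = 263 ns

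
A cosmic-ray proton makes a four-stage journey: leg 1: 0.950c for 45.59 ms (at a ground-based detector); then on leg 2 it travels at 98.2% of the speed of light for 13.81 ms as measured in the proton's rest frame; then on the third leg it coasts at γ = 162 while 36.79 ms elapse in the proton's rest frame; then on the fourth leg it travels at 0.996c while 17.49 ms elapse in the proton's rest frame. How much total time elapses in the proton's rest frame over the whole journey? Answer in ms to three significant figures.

τ = 82.3 ms

Leg 1: γ = 1/√(1 − 0.950²) = 1/√0.09750 = 3.203; τ_1 = 45.59/3.203 = 14.24 ms.
Leg 2: 13.81 ms is already measured in the proton's rest frame.
Leg 3: 36.79 ms is already measured in the proton's rest frame.
Leg 4: 17.49 ms is already measured in the proton's rest frame.
Total: 14.24 + 13.81 + 36.79 + 17.49 ms.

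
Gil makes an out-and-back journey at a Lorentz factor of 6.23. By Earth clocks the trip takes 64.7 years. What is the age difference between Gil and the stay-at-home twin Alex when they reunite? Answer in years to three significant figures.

γ = 6.23
Gil's elapsed proper time: τ = 64.7/6.230 = 10.39 years.
Age gap = Δt − τ = 64.7 − 10.39 years.

Δt − τ = 54.3 years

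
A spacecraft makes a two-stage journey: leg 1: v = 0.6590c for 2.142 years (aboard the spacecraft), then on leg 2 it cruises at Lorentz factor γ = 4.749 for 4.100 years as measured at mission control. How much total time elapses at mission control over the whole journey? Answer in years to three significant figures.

Δt = 6.95 years

Leg 1: γ = 1/√(1 − 0.6590²) = 1/√0.5657 = 1.330; Δt_1 = 1.330 × 2.142 = 2.848 years.
Leg 2: 4.100 years is already measured at mission control.
Total: 2.848 + 4.100 years.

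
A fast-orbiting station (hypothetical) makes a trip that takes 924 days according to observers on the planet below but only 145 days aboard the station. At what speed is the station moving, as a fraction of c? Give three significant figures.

The proper time is measured aboard the station (both events occur at the station's location); Δt is measured on the planet below. γ = Δt/τ = 924/145 = 6.372.
β = √(1 − 1/γ²) = √(1 − 0.02463) = √0.9754

β = 0.988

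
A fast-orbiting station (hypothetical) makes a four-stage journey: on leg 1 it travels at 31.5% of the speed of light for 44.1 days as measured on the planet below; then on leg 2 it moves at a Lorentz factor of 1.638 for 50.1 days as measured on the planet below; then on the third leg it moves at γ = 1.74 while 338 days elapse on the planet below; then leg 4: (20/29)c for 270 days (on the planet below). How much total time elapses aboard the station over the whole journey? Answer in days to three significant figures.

Leg 1: β = 0.315; γ = 1/√(1 − 0.315²) = 1/√0.9008 = 1.054; τ_1 = 44.1/1.054 = 41.85 days.
Leg 2: γ = 1.638; τ_2 = 50.1/1.638 = 30.59 days.
Leg 3: γ = 1.74; τ_3 = 338/1.740 = 194.3 days.
Leg 4: γ = 1/√(1 − (20/29)²) = 29/21 ≈ 1.381; τ_4 = 270/1.381 = 195.5 days.
Total: 41.85 + 30.59 + 194.3 + 195.5 days.

τ = 462 days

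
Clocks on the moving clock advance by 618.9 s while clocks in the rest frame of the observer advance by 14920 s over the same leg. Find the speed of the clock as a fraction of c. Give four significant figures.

The proper time is measured on the moving clock (both events occur at the clock's location); Δt is measured in the rest frame of the observer. γ = Δt/τ = 14920/618.9 = 24.11.
β = √(1 − 1/γ²) = √(1 − 0.001721) = √0.9983

v = 0.9991c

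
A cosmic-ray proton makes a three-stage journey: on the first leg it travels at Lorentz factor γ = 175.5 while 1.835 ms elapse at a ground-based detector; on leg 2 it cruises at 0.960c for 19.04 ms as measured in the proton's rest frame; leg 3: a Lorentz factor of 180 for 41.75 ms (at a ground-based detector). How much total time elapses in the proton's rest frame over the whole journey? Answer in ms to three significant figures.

τ = 19.3 ms

Leg 1: γ = 175.5; τ_1 = 1.835/175.5 = 0.01046 ms.
Leg 2: 19.04 ms is already measured in the proton's rest frame.
Leg 3: γ = 180; τ_3 = 41.75/180.0 = 0.2319 ms.
Total: 0.01046 + 19.04 + 0.2319 ms.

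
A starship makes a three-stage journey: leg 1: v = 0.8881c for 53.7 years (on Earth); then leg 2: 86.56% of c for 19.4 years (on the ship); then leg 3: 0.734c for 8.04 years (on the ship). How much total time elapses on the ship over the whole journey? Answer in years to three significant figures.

Leg 1: γ = 1/√(1 − 0.8881²) = 1/√0.2113 = 2.176; τ_1 = 53.7/2.176 = 24.68 years.
Leg 2: 19.4 years is already measured on the ship.
Leg 3: 8.04 years is already measured on the ship.
Total: 24.68 + 19.40 + 8.040 years.

τ = 52.1 years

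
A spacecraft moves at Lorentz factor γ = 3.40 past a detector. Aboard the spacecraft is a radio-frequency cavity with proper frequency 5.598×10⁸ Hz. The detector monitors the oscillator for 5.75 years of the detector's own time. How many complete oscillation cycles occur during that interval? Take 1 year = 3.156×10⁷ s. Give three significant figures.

N = 2.99×10¹⁶

γ = 3.40
During 5.75 years of lab time, the oscillator's proper time advances by τ = Δt/γ = 5.75/3.400 = 1.691 years = 5.337×10⁷ s.
N = f × τ = 5.598×10⁸ × 5.337×10⁷ = 2.988×10¹⁶.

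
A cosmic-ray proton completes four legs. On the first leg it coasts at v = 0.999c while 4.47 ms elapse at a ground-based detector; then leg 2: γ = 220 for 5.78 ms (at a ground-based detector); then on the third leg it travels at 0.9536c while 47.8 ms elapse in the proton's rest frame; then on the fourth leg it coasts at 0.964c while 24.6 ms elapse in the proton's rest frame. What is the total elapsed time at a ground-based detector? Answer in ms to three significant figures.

Δt = 262 ms

Leg 1: 4.47 ms is already measured at a ground-based detector.
Leg 2: 5.78 ms is already measured at a ground-based detector.
Leg 3: γ = 1/√(1 − 0.9536²) = 1/√0.09065 = 3.321; Δt_3 = 3.321 × 47.8 = 158.8 ms.
Leg 4: γ = 1/√(1 − 0.964²) = 1/√0.07070 = 3.761; Δt_4 = 3.761 × 24.6 = 92.52 ms.
Total: 4.470 + 5.780 + 158.8 + 92.52 ms.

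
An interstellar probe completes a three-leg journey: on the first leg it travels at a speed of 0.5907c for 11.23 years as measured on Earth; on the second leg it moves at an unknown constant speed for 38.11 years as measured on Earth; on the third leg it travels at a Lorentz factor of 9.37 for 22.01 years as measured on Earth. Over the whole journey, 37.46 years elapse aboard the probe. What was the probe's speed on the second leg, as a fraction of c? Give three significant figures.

β = 0.730

Leg 1: γ = 1/√(1 − 0.5907²) = 1/√0.6511 = 1.239; τ_1 = 11.23/1.239 = 9.061 years.
Leg 2: speed unknown; τ_2 = 38.11/γ_2.
Leg 3: γ = 9.37; τ_3 = 22.01/9.370 = 2.349 years.
Total proper time: 9.061 + τ_2 + 2.349 = 37.46, so τ_2 = 37.46 − 11.41 = 26.05 years.
γ_2 = 38.11/26.05 = 1.463; β = √(1 − 1/γ²) = √0.5328.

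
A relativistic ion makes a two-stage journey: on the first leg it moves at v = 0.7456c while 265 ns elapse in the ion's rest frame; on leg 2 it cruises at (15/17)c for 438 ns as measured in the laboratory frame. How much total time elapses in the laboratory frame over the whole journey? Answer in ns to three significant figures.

Δt = 836 ns

Leg 1: γ = 1/√(1 − 0.7456²) = 1/√0.4441 = 1.501; Δt_1 = 1.501 × 265 = 397.7 ns.
Leg 2: 438 ns is already measured in the laboratory frame.
Total: 397.7 + 438.0 ns.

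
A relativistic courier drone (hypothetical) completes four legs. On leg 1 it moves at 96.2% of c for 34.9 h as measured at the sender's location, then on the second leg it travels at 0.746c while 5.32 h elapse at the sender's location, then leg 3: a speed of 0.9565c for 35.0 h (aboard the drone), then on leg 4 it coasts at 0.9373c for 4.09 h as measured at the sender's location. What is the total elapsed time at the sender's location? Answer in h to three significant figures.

Δt = 164 h

Leg 1: 34.9 h is already measured at the sender's location.
Leg 2: 5.32 h is already measured at the sender's location.
Leg 3: γ = 1/√(1 − 0.9565²) = 1/√0.08511 = 3.428; Δt_3 = 3.428 × 35.0 = 120.0 h.
Leg 4: 4.09 h is already measured at the sender's location.
Total: 34.90 + 5.320 + 120.0 + 4.090 h.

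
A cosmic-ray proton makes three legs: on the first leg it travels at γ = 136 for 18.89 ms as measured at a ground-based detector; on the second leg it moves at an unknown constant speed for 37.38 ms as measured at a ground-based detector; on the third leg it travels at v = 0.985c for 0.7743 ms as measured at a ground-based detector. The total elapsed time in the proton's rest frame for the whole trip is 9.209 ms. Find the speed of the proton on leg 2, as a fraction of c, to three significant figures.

Leg 1: γ = 136; τ_1 = 18.89/136.0 = 0.1389 ms.
Leg 2: speed unknown; τ_2 = 37.38/γ_2.
Leg 3: γ = 1/√(1 − 0.985²) = 1/√0.02977 = 5.795; τ_3 = 0.7743/5.795 = 0.1336 ms.
Total proper time: 0.1389 + τ_2 + 0.1336 = 9.209, so τ_2 = 9.209 − 0.2725 = 8.936 ms.
γ_2 = 37.38/8.936 = 4.183; β = √(1 − 1/γ²) = √0.9428.

β = 0.971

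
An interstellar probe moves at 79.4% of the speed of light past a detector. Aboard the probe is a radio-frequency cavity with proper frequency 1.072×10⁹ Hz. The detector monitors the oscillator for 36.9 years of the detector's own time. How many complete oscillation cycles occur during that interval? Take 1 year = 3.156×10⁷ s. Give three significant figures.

N = 7.59×10¹⁷

β = 0.794; γ = 1/√(1 − 0.794²) = 1/√0.3696 = 1.645
During 36.9 years of lab time, the oscillator's proper time advances by τ = Δt/γ = 36.9/1.645 = 22.43 years = 7.080×10⁸ s.
N = f × τ = 1.072×10⁹ × 7.080×10⁸ = 7.589×10¹⁷.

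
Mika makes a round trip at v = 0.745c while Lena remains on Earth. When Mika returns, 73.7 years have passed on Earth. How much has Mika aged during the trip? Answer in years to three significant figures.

γ = 1/√(1 − 0.745²) = 1/√0.4450 = 1.499
Mika's clock measures proper time along the trip: τ = Δt/γ = 73.7/1.499 years.

τ = 49.2 years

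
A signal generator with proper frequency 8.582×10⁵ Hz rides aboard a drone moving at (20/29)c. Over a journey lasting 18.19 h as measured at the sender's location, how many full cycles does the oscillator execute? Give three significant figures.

N = 4.07×10¹⁰

γ = 1/√(1 − (20/29)²) = 29/21 ≈ 1.381
The oscillator's own cycle count is N = f × τ where τ is the proper time aboard the drone. τ = Δt/γ = 18.19/1.381 = 13.17 h = 4.742×10⁴ s.
N = 8.582×10⁵ × 4.742×10⁴ = 4.070×10¹⁰.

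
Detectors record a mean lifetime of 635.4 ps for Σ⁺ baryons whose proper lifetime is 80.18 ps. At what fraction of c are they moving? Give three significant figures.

v = 0.992c

γ = Δt/τ₀ = 635.4/80.18 = 7.925
β = √(1 − 1/γ²) = √(1 − 0.01592) = √0.9841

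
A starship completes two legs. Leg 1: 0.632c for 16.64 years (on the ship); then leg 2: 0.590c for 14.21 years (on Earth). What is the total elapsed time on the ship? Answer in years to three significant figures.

Leg 1: 16.64 years is already measured on the ship.
Leg 2: γ = 1/√(1 − 0.590²) = 1/√0.6519 = 1.239; τ_2 = 14.21/1.239 = 11.47 years.
Total: 16.64 + 11.47 years.

τ = 28.1 years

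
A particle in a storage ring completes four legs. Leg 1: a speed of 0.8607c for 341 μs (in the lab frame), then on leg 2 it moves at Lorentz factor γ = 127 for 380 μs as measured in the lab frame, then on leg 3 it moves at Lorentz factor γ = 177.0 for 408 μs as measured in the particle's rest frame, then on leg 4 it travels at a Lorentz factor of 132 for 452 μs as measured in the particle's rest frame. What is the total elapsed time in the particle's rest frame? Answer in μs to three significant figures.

Leg 1: γ = 1/√(1 − 0.8607²) = 1/√0.2592 = 1.964; τ_1 = 341/1.964 = 173.6 μs.
Leg 2: γ = 127; τ_2 = 380/127.0 = 2.992 μs.
Leg 3: 408 μs is already measured in the particle's rest frame.
Leg 4: 452 μs is already measured in the particle's rest frame.
Total: 173.6 + 2.992 + 408.0 + 452.0 μs.

τ = 1040 μs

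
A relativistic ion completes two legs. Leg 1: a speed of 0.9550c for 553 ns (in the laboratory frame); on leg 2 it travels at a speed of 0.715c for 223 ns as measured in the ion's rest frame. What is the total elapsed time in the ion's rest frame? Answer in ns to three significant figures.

τ = 387 ns

Leg 1: γ = 1/√(1 − 0.9550²) = 1/√0.08798 = 3.371; τ_1 = 553/3.371 = 164.0 ns.
Leg 2: 223 ns is already measured in the ion's rest frame.
Total: 164.0 + 223.0 ns.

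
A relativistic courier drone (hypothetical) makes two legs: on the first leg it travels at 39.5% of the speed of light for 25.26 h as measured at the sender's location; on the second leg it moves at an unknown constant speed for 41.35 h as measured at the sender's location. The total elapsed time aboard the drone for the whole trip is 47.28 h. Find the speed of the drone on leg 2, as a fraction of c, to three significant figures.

Leg 1: β = 0.395; γ = 1/√(1 − 0.395²) = 1/√0.8440 = 1.089; τ_1 = 25.26/1.089 = 23.21 h.
Leg 2: speed unknown; τ_2 = 41.35/γ_2.
Total proper time: 23.21 + τ_2 = 47.28, so τ_2 = 47.28 − 23.21 = 24.07 h.
γ_2 = 41.35/24.07 = 1.718; β = √(1 − 1/γ²) = √0.6610.

β = 0.813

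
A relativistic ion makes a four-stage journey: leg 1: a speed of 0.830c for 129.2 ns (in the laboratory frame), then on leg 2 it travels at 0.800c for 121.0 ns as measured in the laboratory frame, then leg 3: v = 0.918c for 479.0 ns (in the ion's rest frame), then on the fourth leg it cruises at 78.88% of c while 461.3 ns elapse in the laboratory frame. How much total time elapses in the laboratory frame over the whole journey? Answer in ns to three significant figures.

Δt = 1920 ns

Leg 1: 129.2 ns is already measured in the laboratory frame.
Leg 2: 121.0 ns is already measured in the laboratory frame.
Leg 3: γ = 1/√(1 − 0.918²) = 1/√0.1573 = 2.522; Δt_3 = 2.522 × 479.0 = 1208 ns.
Leg 4: 461.3 ns is already measured in the laboratory frame.
Total: 129.2 + 121.0 + 1208 + 461.3 ns.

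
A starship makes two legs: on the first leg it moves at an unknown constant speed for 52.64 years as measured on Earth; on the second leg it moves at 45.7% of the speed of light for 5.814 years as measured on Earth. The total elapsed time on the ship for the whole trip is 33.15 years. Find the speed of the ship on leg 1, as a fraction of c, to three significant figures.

Leg 1: speed unknown; τ_1 = 52.64/γ_1.
Leg 2: β = 0.457; γ = 1/√(1 − 0.457²) = 1/√0.7912 = 1.124; τ_2 = 5.814/1.124 = 5.171 years.
Total proper time: τ_1 + 5.171 = 33.15, so τ_1 = 33.15 − 5.171 = 27.98 years.
γ_1 = 52.64/27.98 = 1.881; β = √(1 − 1/γ²) = √0.7175.

β = 0.847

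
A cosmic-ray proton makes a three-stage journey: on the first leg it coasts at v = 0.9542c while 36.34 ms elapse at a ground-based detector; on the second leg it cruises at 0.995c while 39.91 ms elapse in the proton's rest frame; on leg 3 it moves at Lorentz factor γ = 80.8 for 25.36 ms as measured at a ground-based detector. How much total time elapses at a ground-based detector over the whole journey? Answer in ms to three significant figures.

Δt = 461 ms

Leg 1: 36.34 ms is already measured at a ground-based detector.
Leg 2: γ = 1/√(1 − 0.995²) = 1/√0.009975 = 10.01; Δt_2 = 10.01 × 39.91 = 399.6 ms.
Leg 3: 25.36 ms is already measured at a ground-based detector.
Total: 36.34 + 399.6 + 25.36 ms.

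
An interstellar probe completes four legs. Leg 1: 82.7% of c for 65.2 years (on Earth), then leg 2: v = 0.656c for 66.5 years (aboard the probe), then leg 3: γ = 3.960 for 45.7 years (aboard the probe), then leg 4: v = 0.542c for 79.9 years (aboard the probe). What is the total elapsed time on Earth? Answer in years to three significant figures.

Δt = 429 years

Leg 1: 65.2 years is already measured on Earth.
Leg 2: γ = 1/√(1 − 0.656²) = 1/√0.5697 = 1.325; Δt_2 = 1.325 × 66.5 = 88.11 years.
Leg 3: γ = 3.960; Δt_3 = 3.960 × 45.7 = 181.0 years.
Leg 4: γ = 1/√(1 − 0.542²) = 1/√0.7062 = 1.190; Δt_4 = 1.190 × 79.9 = 95.08 years.
Total: 65.20 + 88.11 + 181.0 + 95.08 years.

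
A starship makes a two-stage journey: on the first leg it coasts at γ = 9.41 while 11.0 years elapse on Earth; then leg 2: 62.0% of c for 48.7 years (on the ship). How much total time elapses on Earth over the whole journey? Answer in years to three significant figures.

Leg 1: 11.0 years is already measured on Earth.
Leg 2: β = 0.620; γ = 1/√(1 − 0.620²) = 1/√0.6156 = 1.275; Δt_2 = 1.275 × 48.7 = 62.07 years.
Total: 11.00 + 62.07 years.

Δt = 73.1 years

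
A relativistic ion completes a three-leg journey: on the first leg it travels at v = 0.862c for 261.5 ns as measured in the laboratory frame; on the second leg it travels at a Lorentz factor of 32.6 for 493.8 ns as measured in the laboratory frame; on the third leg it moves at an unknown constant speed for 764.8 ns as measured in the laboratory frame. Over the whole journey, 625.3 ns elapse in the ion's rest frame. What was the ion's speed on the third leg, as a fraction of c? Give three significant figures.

β = 0.781

Leg 1: γ = 1/√(1 − 0.862²) = 1/√0.2570 = 1.973; τ_1 = 261.5/1.973 = 132.6 ns.
Leg 2: γ = 32.6; τ_2 = 493.8/32.60 = 15.15 ns.
Leg 3: speed unknown; τ_3 = 764.8/γ_3.
Total proper time: 132.6 + 15.15 + τ_3 = 625.3, so τ_3 = 625.3 − 147.7 = 477.6 ns.
γ_3 = 764.8/477.6 = 1.601; β = √(1 − 1/γ²) = √0.6100.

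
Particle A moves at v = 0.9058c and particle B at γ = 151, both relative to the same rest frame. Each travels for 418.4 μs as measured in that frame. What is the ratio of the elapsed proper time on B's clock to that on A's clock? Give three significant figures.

A: γ = 1/√(1 − 0.9058²) = 1/√0.1795 = 2.360. B: γ = 151.
τ_A/τ_B = γ_B/γ_A = 151.0/2.360 = 63.98, so τ_B/τ_A = 0.01563.

τ_B/τ_A = 0.0156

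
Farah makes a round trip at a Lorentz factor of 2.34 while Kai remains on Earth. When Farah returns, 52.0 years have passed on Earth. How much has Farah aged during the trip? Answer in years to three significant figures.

τ = 22.2 years

γ = 2.34
Farah's clock measures proper time along the trip: τ = Δt/γ = 52.0/2.340 years.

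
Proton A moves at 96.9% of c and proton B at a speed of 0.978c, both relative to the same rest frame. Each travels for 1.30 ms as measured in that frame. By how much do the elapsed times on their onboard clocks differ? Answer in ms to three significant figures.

A: β = 0.969; γ = 1/√(1 − 0.969²) = 1/√0.06104 = 4.048; τ_A = 1.30/4.048 = 0.3212 ms.
B: γ = 1/√(1 − 0.978²) = 1/√0.04352 = 4.794; τ_B = 1.30/4.794 = 0.2712 ms.

|τ_A − τ_B| = 0.0500 ms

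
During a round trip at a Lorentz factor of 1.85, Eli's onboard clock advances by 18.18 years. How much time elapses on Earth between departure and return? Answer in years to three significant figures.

γ = 1.85
Earth-frame duration is the dilated interval: Δt = γτ = 1.850 × 18.18 years.

Δt = 33.6 years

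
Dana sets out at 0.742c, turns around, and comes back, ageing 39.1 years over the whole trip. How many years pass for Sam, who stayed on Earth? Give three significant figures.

γ = 1/√(1 − 0.742²) = 1/√0.4494 = 1.492
Earth-frame duration is the dilated interval: Δt = γτ = 1.492 × 39.1 years.

Δt = 58.3 years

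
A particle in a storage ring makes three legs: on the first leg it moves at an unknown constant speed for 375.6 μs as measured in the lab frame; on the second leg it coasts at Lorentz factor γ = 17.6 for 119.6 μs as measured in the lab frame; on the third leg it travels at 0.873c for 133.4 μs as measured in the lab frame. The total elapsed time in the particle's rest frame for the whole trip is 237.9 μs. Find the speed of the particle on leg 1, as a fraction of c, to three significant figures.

β = 0.897

Leg 1: speed unknown; τ_1 = 375.6/γ_1.
Leg 2: γ = 17.6; τ_2 = 119.6/17.60 = 6.795 μs.
Leg 3: γ = 1/√(1 − 0.873²) = 1/√0.2379 = 2.050; τ_3 = 133.4/2.050 = 65.06 μs.
Total proper time: τ_1 + 6.795 + 65.06 = 237.9, so τ_1 = 237.9 − 71.86 = 166.0 μs.
γ_1 = 375.6/166.0 = 2.262; β = √(1 − 1/γ²) = √0.8046.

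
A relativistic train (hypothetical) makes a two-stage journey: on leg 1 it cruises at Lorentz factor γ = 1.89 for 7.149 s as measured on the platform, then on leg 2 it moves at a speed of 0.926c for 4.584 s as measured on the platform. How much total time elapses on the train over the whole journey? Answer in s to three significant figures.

Leg 1: γ = 1.89; τ_1 = 7.149/1.890 = 3.783 s.
Leg 2: γ = 1/√(1 − 0.926²) = 1/√0.1425 = 2.649; τ_2 = 4.584/2.649 = 1.731 s.
Total: 3.783 + 1.731 s.

τ = 5.51 s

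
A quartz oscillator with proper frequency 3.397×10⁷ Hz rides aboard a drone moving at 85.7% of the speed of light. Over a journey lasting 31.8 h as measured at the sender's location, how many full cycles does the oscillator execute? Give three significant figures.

β = 0.857; γ = 1/√(1 − 0.857²) = 1/√0.2656 = 1.941
The oscillator's own cycle count is N = f × τ where τ is the proper time aboard the drone. τ = Δt/γ = 31.8/1.941 = 16.39 h = 5.899×10⁴ s.
N = 3.397×10⁷ × 5.899×10⁴ = 2.004×10¹².

N = 2.00×10¹²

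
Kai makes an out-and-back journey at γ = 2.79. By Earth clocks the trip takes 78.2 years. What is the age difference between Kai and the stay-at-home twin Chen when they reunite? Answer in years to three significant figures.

γ = 2.79
Kai's elapsed proper time: τ = 78.2/2.790 = 28.03 years.
Age gap = Δt − τ = 78.2 − 28.03 years.

Δt − τ = 50.2 years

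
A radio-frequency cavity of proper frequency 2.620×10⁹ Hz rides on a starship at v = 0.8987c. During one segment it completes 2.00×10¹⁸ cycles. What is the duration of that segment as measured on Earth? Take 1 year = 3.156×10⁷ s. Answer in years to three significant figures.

γ = 1/√(1 − 0.8987²) = 1/√0.1923 = 2.280
Proper time for N cycles: τ = N/f = 2.00×10¹⁸/(2.620×10⁹) = 7.634×10⁸ s = 24.19 years.
Lab-frame duration Δt = γτ = 2.280 × 24.19 = 55.15 years.

Δt = 55.2 years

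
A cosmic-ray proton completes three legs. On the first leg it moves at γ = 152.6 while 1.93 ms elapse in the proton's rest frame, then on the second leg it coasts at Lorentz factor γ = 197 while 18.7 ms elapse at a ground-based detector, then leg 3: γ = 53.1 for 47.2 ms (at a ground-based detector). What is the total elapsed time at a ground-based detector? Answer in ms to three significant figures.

Δt = 360 ms

Leg 1: γ = 152.6; Δt_1 = 152.6 × 1.93 = 294.5 ms.
Leg 2: 18.7 ms is already measured at a ground-based detector.
Leg 3: 47.2 ms is already measured at a ground-based detector.
Total: 294.5 + 18.70 + 47.20 ms.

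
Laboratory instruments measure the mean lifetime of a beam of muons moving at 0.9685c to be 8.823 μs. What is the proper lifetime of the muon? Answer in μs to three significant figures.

τ₀ = 2.20 μs

γ = 1/√(1 − 0.9685²) = 1/√0.06201 = 4.016
The lab-frame lifetime is the dilated interval; the proper lifetime is τ₀ = Δt/γ = 8.823/4.016 μs.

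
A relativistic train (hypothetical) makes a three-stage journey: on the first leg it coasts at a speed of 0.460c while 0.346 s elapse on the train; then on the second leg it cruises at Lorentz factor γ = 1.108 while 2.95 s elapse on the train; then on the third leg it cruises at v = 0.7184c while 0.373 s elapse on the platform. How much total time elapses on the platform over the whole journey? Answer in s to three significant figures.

Leg 1: γ = 1/√(1 − 0.460²) = 1/√0.7884 = 1.126; Δt_1 = 1.126 × 0.346 = 0.3897 s.
Leg 2: γ = 1.108; Δt_2 = 1.108 × 2.95 = 3.269 s.
Leg 3: 0.373 s is already measured on the platform.
Total: 0.3897 + 3.269 + 0.3730 s.

Δt = 4.03 s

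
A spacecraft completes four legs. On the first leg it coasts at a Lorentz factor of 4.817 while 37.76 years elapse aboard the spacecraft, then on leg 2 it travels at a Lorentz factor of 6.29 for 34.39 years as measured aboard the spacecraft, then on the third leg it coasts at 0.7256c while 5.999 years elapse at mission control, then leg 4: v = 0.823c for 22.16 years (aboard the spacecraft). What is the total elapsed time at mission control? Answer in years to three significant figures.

Leg 1: γ = 4.817; Δt_1 = 4.817 × 37.76 = 181.9 years.
Leg 2: γ = 6.29; Δt_2 = 6.290 × 34.39 = 216.3 years.
Leg 3: 5.999 years is already measured at mission control.
Leg 4: γ = 1/√(1 − 0.823²) = 1/√0.3227 = 1.760; Δt_4 = 1.760 × 22.16 = 39.01 years.
Total: 181.9 + 216.3 + 5.999 + 39.01 years.

Δt = 443 years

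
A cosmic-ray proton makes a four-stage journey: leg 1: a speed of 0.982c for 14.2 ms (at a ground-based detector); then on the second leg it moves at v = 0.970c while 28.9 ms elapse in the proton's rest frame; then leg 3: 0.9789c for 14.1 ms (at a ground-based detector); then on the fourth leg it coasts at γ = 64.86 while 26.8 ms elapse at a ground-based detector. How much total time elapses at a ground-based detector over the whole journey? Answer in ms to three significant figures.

Leg 1: 14.2 ms is already measured at a ground-based detector.
Leg 2: γ = 1/√(1 − 0.970²) = 1/√0.05910 = 4.113; Δt_2 = 4.113 × 28.9 = 118.9 ms.
Leg 3: 14.1 ms is already measured at a ground-based detector.
Leg 4: 26.8 ms is already measured at a ground-based detector.
Total: 14.20 + 118.9 + 14.10 + 26.80 ms.

Δt = 174 ms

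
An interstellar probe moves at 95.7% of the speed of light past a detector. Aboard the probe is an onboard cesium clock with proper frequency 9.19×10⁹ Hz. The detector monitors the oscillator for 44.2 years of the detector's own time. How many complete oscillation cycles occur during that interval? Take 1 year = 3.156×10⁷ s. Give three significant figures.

N = 3.72×10¹⁸

β = 0.957; γ = 1/√(1 − 0.957²) = 1/√0.08415 = 3.447
During 44.2 years of lab time, the oscillator's proper time advances by τ = Δt/γ = 44.2/3.447 = 12.82 years = 4.047×10⁸ s.
N = f × τ = 9.19×10⁹ × 4.047×10⁸ = 3.719×10¹⁸.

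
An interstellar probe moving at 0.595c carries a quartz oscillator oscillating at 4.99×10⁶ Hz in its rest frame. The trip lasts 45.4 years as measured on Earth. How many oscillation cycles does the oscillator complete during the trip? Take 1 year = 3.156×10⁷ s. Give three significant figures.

N = 5.75×10¹⁵

γ = 1/√(1 − 0.595²) = 1/√0.6460 = 1.244
The oscillator's own cycle count is N = f × τ where τ is the proper time aboard the probe. τ = Δt/γ = 45.4/1.244 = 36.49 years = 1.152×10⁹ s.
N = 4.99×10⁶ × 1.152×10⁹ = 5.746×10¹⁵.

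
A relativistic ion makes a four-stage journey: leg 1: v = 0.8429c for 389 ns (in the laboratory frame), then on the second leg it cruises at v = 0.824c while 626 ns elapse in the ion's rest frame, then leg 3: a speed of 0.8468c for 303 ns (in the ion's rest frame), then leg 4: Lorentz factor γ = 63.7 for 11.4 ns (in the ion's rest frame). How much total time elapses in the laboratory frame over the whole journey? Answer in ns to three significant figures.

Δt = 2790 ns

Leg 1: 389 ns is already measured in the laboratory frame.
Leg 2: γ = 1/√(1 − 0.824²) = 1/√0.3210 = 1.765; Δt_2 = 1.765 × 626 = 1105 ns.
Leg 3: γ = 1/√(1 − 0.8468²) = 1/√0.2829 = 1.880; Δt_3 = 1.880 × 303 = 569.6 ns.
Leg 4: γ = 63.7; Δt_4 = 63.70 × 11.4 = 726.2 ns.
Total: 389.0 + 1105 + 569.6 + 726.2 ns.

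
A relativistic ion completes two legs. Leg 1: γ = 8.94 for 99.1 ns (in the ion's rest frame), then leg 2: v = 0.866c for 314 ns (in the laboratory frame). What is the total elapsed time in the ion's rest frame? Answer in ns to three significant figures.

τ = 256 ns

Leg 1: 99.1 ns is already measured in the ion's rest frame.
Leg 2: γ = 1/√(1 − 0.866²) = 1/√0.2500 = 2.000; τ_2 = 314/2.000 = 157.0 ns.
Total: 99.10 + 157.0 ns.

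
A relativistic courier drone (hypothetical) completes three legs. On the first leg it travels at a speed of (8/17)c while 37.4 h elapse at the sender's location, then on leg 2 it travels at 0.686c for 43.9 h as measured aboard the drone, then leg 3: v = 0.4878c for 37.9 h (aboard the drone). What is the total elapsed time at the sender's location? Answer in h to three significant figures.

Leg 1: 37.4 h is already measured at the sender's location.
Leg 2: γ = 1/√(1 − 0.686²) = 1/√0.5294 = 1.374; Δt_2 = 1.374 × 43.9 = 60.34 h.
Leg 3: γ = 1/√(1 − 0.4878²) = 1/√0.7621 = 1.146; Δt_3 = 1.146 × 37.9 = 43.42 h.
Total: 37.40 + 60.34 + 43.42 h.

Δt = 141 h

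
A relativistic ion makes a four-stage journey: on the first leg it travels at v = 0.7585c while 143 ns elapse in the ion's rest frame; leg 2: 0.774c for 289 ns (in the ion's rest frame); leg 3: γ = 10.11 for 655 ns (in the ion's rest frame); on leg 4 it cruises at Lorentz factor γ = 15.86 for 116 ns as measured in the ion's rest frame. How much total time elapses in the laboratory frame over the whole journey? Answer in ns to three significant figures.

Leg 1: γ = 1/√(1 − 0.7585²) = 1/√0.4247 = 1.535; Δt_1 = 1.535 × 143 = 219.4 ns.
Leg 2: γ = 1/√(1 − 0.774²) = 1/√0.4009 = 1.579; Δt_2 = 1.579 × 289 = 456.4 ns.
Leg 3: γ = 10.11; Δt_3 = 10.11 × 655 = 6622 ns.
Leg 4: γ = 15.86; Δt_4 = 15.86 × 116 = 1840 ns.
Total: 219.4 + 456.4 + 6622 + 1840 ns.

Δt = 9140 ns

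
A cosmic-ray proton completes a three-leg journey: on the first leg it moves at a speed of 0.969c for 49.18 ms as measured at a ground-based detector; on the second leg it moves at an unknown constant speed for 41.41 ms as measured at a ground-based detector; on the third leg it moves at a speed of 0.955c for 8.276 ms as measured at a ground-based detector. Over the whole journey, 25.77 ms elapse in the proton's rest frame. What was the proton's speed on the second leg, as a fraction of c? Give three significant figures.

β = 0.963

Leg 1: γ = 1/√(1 − 0.969²) = 1/√0.06104 = 4.048; τ_1 = 49.18/4.048 = 12.15 ms.
Leg 2: speed unknown; τ_2 = 41.41/γ_2.
Leg 3: γ = 1/√(1 − 0.955²) = 1/√0.08798 = 3.371; τ_3 = 8.276/3.371 = 2.455 ms.
Total proper time: 12.15 + τ_2 + 2.455 = 25.77, so τ_2 = 25.77 − 14.61 = 11.16 ms.
γ_2 = 41.41/11.16 = 3.709; β = √(1 − 1/γ²) = √0.9273.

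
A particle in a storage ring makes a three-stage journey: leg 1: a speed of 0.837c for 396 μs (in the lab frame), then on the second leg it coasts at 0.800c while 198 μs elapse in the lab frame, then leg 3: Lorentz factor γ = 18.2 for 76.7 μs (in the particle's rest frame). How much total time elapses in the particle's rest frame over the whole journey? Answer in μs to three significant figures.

τ = 412 μs

Leg 1: γ = 1/√(1 − 0.837²) = 1/√0.2994 = 1.827; τ_1 = 396/1.827 = 216.7 μs.
Leg 2: γ = 1/√(1 − 0.800²) = 5/3 ≈ 1.667; τ_2 = 198/1.667 = 118.8 μs.
Leg 3: 76.7 μs is already measured in the particle's rest frame.
Total: 216.7 + 118.8 + 76.70 μs.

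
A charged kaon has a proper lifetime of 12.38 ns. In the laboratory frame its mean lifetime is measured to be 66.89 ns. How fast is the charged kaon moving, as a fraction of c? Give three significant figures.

γ = Δt/τ₀ = 66.89/12.38 = 5.403
β = √(1 − 1/γ²) = √(1 − 0.03425) = √0.9657

v = 0.983c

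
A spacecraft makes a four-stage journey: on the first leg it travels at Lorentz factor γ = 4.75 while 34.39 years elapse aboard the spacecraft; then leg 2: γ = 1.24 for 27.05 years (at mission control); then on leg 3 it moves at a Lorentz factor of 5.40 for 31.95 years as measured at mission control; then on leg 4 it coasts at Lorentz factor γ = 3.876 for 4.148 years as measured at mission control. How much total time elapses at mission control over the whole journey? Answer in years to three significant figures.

Leg 1: γ = 4.75; Δt_1 = 4.750 × 34.39 = 163.4 years.
Leg 2: 27.05 years is already measured at mission control.
Leg 3: 31.95 years is already measured at mission control.
Leg 4: 4.148 years is already measured at mission control.
Total: 163.4 + 27.05 + 31.95 + 4.148 years.

Δt = 227 years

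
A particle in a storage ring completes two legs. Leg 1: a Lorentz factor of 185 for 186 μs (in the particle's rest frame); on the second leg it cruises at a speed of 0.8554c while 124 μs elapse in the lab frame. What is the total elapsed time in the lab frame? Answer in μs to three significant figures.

Δt = 3.45×10⁴ μs

Leg 1: γ = 185; Δt_1 = 185.0 × 186 = 3.441×10⁴ μs.
Leg 2: 124 μs is already measured in the lab frame.
Total: 3.441×10⁴ + 124.0 μs.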